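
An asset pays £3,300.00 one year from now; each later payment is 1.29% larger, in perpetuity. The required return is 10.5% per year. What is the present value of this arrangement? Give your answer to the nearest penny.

£35,830.62

Periodic rate r = 0.105 per year.
Growing perpetuity (Gordon): PV = PMT₁ / (r − g) = 3,300 / (r − 0.0129) = £35,830.62.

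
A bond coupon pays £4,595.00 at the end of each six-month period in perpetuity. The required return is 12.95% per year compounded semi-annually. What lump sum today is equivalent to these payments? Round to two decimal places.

Periodic rate r = 0.1295/2 per half-year.
Level perpetuity: PV = PMT / r = 4,595 / (0.1295/2) = £70,965.25.

£70,965.25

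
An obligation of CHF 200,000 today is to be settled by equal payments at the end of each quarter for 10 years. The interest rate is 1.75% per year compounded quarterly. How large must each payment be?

Level ordinary annuity; solve PV = PMT × [(1 − (1+r)^−n)/r] for PMT.
Periodic rate r = 0.0175/4 per quarter; n is counted in quarters.
With n = 40: PMT = 200,000 / ([(1 − (1+r)^−n)/r]) = CHF 5,461.16

CHF 5,461.16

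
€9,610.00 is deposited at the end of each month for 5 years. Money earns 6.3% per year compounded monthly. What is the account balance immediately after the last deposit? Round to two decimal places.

€675,684.94

This is an ordinary annuity: 60 deposits of €9,610.00 at the end of each month.
Periodic rate r = 0.063/12 per month; n is counted in months.
FV = PMT × [((1+r)^n − 1)/r] = 9,610 × [(1+r)^60 − 1] / r = €675,684.94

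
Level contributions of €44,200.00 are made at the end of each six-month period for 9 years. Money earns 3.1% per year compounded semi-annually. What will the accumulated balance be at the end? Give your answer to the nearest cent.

This is an ordinary annuity: 18 deposits of €44,200.00 at the end of each six-month period.
Periodic rate r = 0.031/2 per half-year; n is counted in half-years.
FV = PMT × [((1+r)^n − 1)/r] = 44,200 × [(1+r)^18 − 1] / r = €909,611.72

€909,611.72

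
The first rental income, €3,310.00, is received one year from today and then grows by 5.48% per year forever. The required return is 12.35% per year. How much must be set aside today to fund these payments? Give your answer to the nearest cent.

€48,180.49

Periodic rate r = 0.1235 per year.
Growing perpetuity (Gordon): PV = PMT₁ / (r − g) = 3,310 / (r − 0.0548) = €48,180.49.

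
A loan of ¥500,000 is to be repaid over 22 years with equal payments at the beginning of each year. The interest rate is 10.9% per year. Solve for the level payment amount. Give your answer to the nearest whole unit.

Level annuity due; solve PV = PMT × [(1 − (1+r)^−n)/r] × (1+r) for PMT.
Periodic rate r = 0.109 per year.
With n = 22: PMT = 500,000 / ([(1 − (1+r)^−n)/r] × (1+r)) = ¥54,767

¥54,767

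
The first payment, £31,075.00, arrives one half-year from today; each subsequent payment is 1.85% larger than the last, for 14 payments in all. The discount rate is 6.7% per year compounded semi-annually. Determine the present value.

£383,452.22

Periodic rate r = 0.067/2 per half-year; n is counted in half-years.
Growing ordinary annuity: PV = PMT₁ × [1 − ((1+g)/(1+r))^n] / (r − g) = 31,075 × [1 − ((1+0.0185)/(1+r))^14] / (r − 0.0185) = £383,452.22.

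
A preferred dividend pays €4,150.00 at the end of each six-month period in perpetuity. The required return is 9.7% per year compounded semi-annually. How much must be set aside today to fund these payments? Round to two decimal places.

€85,567.01

Periodic rate r = 0.097/2 per half-year.
Level perpetuity: PV = PMT / r = 4,150 / (0.097/2) = €85,567.01.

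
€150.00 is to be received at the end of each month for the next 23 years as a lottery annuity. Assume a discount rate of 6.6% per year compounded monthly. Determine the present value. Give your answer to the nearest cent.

€21,271.01

This is an ordinary annuity: 276 payments of €150.00 at the end of each month.
Periodic rate r = 0.066/12 per month; n is counted in months.
PV = PMT × [(1 − (1+r)^−n)/r] = 150 × [1 − (1+r)^−276] / r = €21,271.01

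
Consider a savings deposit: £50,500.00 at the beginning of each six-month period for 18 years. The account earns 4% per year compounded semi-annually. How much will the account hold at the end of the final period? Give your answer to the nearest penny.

£2,678,229.85

This is an annuity due: 36 deposits of £50,500.00 at the beginning of each six-month period.
Periodic rate r = 0.04/2 per half-year; n is counted in half-years.
FV = PMT × [((1+r)^n − 1)/r] × (1+r) = 50,500 × [(1+r)^36 − 1] / r × (1+r) = £2,678,229.85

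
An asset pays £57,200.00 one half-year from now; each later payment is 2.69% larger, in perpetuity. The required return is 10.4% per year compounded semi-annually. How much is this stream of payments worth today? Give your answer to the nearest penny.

£2,278,884.46

Periodic rate r = 0.104/2 per half-year.
Growing perpetuity (Gordon): PV = PMT₁ / (r − g) = 57,200 / (r − 0.0269) = £2,278,884.46.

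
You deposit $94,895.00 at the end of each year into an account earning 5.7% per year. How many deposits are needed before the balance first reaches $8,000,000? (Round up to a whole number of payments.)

Periodic rate r = 0.057 per year.
Ordinary annuity FV: 8,000,000 = 94,895 × [((1+r)^n − 1)/r].
(1+r)^n = 1 + 8,000,000 × r / 94,895, so n = ln(1 + 8,000,000·r/94,895) / ln(1+r) = 31.73.
Round up to a whole number of payments: n = 32.

32 payments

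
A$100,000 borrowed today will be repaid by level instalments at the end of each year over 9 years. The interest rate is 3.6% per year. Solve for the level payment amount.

A$13,205.26

Level ordinary annuity; solve PV = PMT × [(1 − (1+r)^−n)/r] for PMT.
Periodic rate r = 0.036 per year.
With n = 9: PMT = 100,000 / ([(1 − (1+r)^−n)/r]) = A$13,205.26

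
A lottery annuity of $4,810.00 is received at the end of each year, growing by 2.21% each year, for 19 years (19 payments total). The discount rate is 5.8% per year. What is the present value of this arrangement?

$64,449.27

Periodic rate r = 0.058 per year.
Growing ordinary annuity: PV = PMT₁ × [1 − ((1+g)/(1+r))^n] / (r − g) = 4,810 × [1 − ((1+0.0221)/(1+r))^19] / (r − 0.0221) = $64,449.27.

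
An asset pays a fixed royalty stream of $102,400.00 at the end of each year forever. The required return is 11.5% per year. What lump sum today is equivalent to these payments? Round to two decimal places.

Periodic rate r = 0.115 per year.
Level perpetuity: PV = PMT / r = 102,400 / (0.115) = $890,434.78.

$890,434.78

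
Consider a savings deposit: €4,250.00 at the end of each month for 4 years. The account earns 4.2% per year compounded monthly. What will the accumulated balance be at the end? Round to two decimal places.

This is an ordinary annuity: 48 deposits of €4,250.00 at the end of each month.
Periodic rate r = 0.042/12 per month; n is counted in months.
FV = PMT × [((1+r)^n − 1)/r] = 4,250 × [(1+r)^48 − 1] / r = €221,716.05

€221,716.05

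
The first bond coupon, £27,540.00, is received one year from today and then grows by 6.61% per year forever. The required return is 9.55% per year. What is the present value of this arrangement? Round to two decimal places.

Periodic rate r = 0.0955 per year.
Growing perpetuity (Gordon): PV = PMT₁ / (r − g) = 27,540 / (r − 0.0661) = £936,734.69.

£936,734.69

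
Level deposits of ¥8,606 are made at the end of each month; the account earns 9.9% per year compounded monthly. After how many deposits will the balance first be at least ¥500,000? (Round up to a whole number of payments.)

Periodic rate r = 0.099/12 per month; n is counted in months.
Ordinary annuity FV: 500,000 = 8,606 × [((1+r)^n − 1)/r].
(1+r)^n = 1 + 500,000 × r / 8,606, so n = ln(1 + 500,000·r/8,606) / ln(1+r) = 47.66.
Round up to a whole number of payments: n = 48.

48 payments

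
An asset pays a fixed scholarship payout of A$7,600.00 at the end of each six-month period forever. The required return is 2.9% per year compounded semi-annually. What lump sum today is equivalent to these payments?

A$524,137.93

Periodic rate r = 0.029/2 per half-year.
Level perpetuity: PV = PMT / r = 7,600 / (0.029/2) = A$524,137.93.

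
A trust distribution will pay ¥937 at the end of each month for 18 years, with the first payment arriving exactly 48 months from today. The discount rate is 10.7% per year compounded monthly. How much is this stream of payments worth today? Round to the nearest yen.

Ordinary annuity of 216 payments, first payment at period 48.
Periodic rate r = 0.107/12 per month; n is counted in months.
The ordinary-annuity PV formula values the stream one period before the first payment (period 47); discount that back 47 periods:
PV₀ = 937 × [1 − (1+r)^−216] / r × (1+r)^−47 = ¥59,061

¥59,061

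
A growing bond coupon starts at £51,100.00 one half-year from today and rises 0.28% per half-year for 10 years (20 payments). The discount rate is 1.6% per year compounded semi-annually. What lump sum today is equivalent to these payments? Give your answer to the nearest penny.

Periodic rate r = 0.016/2 per half-year; n is counted in half-years.
Growing ordinary annuity: PV = PMT₁ × [1 − ((1+g)/(1+r))^n] / (r − g) = 51,100 × [1 − ((1+0.0028)/(1+r))^20] / (r − 0.0028) = £965,705.10.

£965,705.10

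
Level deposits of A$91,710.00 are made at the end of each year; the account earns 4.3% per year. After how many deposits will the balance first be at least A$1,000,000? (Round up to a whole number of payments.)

Periodic rate r = 0.043 per year.
Ordinary annuity FV: 1,000,000 = 91,710 × [((1+r)^n − 1)/r].
(1+r)^n = 1 + 1,000,000 × r / 91,710, so n = ln(1 + 1,000,000·r/91,710) / ln(1+r) = 9.13.
Round up to a whole number of payments: n = 10.

10 payments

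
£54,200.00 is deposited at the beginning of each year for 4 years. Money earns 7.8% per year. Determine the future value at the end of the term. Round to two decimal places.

This is an annuity due: 4 deposits of £54,200.00 at the beginning of each year.
Periodic rate r = 0.078 per year.
FV = PMT × [((1+r)^n − 1)/r] × (1+r) = 54,200 × [(1+r)^4 − 1] / r × (1+r) = £262,504.14

£262,504.14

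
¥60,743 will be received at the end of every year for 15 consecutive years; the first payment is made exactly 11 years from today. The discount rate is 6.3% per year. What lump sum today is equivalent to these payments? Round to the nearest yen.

Ordinary annuity of 15 payments, first payment at period 11.
Periodic rate r = 0.063 per year.
The ordinary-annuity PV formula values the stream one period before the first payment (period 10); discount that back 10 periods:
PV₀ = 60,743 × [1 − (1+r)^−15] / r × (1+r)^−10 = ¥314,061

¥314,061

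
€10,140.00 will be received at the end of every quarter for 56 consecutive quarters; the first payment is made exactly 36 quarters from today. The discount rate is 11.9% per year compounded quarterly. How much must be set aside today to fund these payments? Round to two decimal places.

Ordinary annuity of 56 payments, first payment at period 36.
Periodic rate r = 0.119/4 per quarter; n is counted in quarters.
The ordinary-annuity PV formula values the stream one period before the first payment (period 35); discount that back 35 periods:
PV₀ = 10,140 × [1 − (1+r)^−56] / r × (1+r)^−35 = €98,505.65

€98,505.65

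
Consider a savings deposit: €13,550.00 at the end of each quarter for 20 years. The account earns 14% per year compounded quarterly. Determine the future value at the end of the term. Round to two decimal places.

This is an ordinary annuity: 80 deposits of €13,550.00 at the end of each quarter.
Periodic rate r = 0.14/4 per quarter; n is counted in quarters.
FV = PMT × [((1+r)^n − 1)/r] = 13,550 × [(1+r)^80 − 1] / r = €5,681,606.96

€5,681,606.96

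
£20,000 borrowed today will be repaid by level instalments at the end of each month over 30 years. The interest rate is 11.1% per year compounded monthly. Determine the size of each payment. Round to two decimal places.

£191.98

Level ordinary annuity; solve PV = PMT × [(1 − (1+r)^−n)/r] for PMT.
Periodic rate r = 0.111/12 per month; n is counted in months.
With n = 360: PMT = 20,000 / ([(1 − (1+r)^−n)/r]) = £191.98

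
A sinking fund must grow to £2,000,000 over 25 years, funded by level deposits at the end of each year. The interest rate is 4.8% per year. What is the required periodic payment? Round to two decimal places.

Level ordinary annuity; solve FV = PMT × [((1+r)^n − 1)/r] for PMT.
Periodic rate r = 0.048 per year.
With n = 25: PMT = 2,000,000 / ([((1+r)^n − 1)/r]) = £43,073.81

£43,073.81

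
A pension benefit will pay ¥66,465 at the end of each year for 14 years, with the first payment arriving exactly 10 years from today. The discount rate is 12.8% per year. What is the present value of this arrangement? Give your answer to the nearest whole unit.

Ordinary annuity of 14 payments, first payment at period 10.
Periodic rate r = 0.128 per year.
The ordinary-annuity PV formula values the stream one period before the first payment (period 9); discount that back 9 periods:
PV₀ = 66,465 × [1 − (1+r)^−14] / r × (1+r)^−9 = ¥143,102

¥143,102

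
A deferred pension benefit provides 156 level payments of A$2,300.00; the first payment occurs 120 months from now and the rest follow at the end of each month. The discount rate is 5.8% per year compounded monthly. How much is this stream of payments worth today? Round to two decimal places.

A$141,732.91

Ordinary annuity of 156 payments, first payment at period 120.
Periodic rate r = 0.058/12 per month; n is counted in months.
The ordinary-annuity PV formula values the stream one period before the first payment (period 119); discount that back 119 periods:
PV₀ = 2,300 × [1 − (1+r)^−156] / r × (1+r)^−119 = A$141,732.91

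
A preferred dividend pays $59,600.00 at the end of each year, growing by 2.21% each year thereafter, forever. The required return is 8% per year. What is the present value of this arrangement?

$1,029,360.97

Periodic rate r = 0.08 per year.
Growing perpetuity (Gordon): PV = PMT₁ / (r − g) = 59,600 / (r − 0.0221) = $1,029,360.97.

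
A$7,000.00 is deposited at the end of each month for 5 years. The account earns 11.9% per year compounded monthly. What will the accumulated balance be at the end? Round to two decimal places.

A$570,158.83

This is an ordinary annuity: 60 deposits of A$7,000.00 at the end of each month.
Periodic rate r = 0.119/12 per month; n is counted in months.
FV = PMT × [((1+r)^n − 1)/r] = 7,000 × [(1+r)^60 − 1] / r = A$570,158.83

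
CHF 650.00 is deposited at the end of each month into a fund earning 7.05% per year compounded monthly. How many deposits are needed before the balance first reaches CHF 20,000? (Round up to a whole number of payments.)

Periodic rate r = 0.0705/12 per month; n is counted in months.
Ordinary annuity FV: 20,000 = 650 × [((1+r)^n − 1)/r].
(1+r)^n = 1 + 20,000 × r / 650, so n = ln(1 + 20,000·r/650) / ln(1+r) = 28.37.
Round up to a whole number of payments: n = 29.

29 payments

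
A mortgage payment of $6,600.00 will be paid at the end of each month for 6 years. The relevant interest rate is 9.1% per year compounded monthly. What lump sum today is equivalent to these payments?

$365,141.03

This is an ordinary annuity: 72 payments of $6,600.00 at the end of each month.
Periodic rate r = 0.091/12 per month; n is counted in months.
PV = PMT × [(1 − (1+r)^−n)/r] = 6,600 × [1 − (1+r)^−72] / r = $365,141.03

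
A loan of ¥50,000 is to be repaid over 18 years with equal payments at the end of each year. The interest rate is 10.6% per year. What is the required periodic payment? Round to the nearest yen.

Level ordinary annuity; solve PV = PMT × [(1 − (1+r)^−n)/r] for PMT.
Periodic rate r = 0.106 per year.
With n = 18: PMT = 50,000 / ([(1 − (1+r)^−n)/r]) = ¥6,333

¥6,333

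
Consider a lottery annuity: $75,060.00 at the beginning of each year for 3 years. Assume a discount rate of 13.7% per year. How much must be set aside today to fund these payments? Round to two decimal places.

This is an annuity due: 3 payments of $75,060.00 at the beginning of each year.
Periodic rate r = 0.137 per year.
PV = PMT × [(1 − (1+r)^−n)/r] × (1+r) = 75,060 × [1 − (1+r)^−3] / r × (1+r) = $199,137.25

$199,137.25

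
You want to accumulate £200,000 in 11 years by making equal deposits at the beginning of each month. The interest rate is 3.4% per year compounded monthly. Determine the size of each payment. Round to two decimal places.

£1,248.02

Level annuity due; solve FV = PMT × [((1+r)^n − 1)/r] × (1+r) for PMT.
Periodic rate r = 0.034/12 per month; n is counted in months.
With n = 132: PMT = 200,000 / ([((1+r)^n − 1)/r] × (1+r)) = £1,248.02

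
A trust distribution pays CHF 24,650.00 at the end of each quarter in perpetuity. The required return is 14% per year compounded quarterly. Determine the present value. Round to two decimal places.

Periodic rate r = 0.14/4 per quarter.
Level perpetuity: PV = PMT / r = 24,650 / (0.14/4) = CHF 704,285.71.

CHF 704,285.71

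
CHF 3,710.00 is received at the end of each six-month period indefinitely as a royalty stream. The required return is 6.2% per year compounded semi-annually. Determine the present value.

CHF 119,677.42

Periodic rate r = 0.062/2 per half-year.
Level perpetuity: PV = PMT / r = 3,710 / (0.062/2) = CHF 119,677.42.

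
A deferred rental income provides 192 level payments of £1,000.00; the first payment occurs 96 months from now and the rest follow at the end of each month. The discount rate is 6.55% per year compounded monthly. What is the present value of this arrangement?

£70,822.20

Ordinary annuity of 192 payments, first payment at period 96.
Periodic rate r = 0.0655/12 per month; n is counted in months.
The ordinary-annuity PV formula values the stream one period before the first payment (period 95); discount that back 95 periods:
PV₀ = 1,000 × [1 − (1+r)^−192] / r × (1+r)^−95 = £70,822.20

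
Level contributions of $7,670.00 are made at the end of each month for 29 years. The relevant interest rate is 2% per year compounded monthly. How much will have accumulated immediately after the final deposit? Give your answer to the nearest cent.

This is an ordinary annuity: 348 deposits of $7,670.00 at the end of each month.
Periodic rate r = 0.02/12 per month; n is counted in months.
FV = PMT × [((1+r)^n − 1)/r] = 7,670 × [(1+r)^348 − 1] / r = $3,613,381.54

$3,613,381.54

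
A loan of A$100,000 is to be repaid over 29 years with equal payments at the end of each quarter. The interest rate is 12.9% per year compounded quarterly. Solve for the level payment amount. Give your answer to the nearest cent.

A$3,308.28

Level ordinary annuity; solve PV = PMT × [(1 − (1+r)^−n)/r] for PMT.
Periodic rate r = 0.129/4 per quarter; n is counted in quarters.
With n = 116: PMT = 100,000 / ([(1 − (1+r)^−n)/r]) = A$3,308.28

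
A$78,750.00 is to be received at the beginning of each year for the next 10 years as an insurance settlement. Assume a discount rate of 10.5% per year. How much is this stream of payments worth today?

A$523,398.01

This is an annuity due: 10 payments of A$78,750.00 at the beginning of each year.
Periodic rate r = 0.105 per year.
PV = PMT × [(1 − (1+r)^−n)/r] × (1+r) = 78,750 × [1 − (1+r)^−10] / r × (1+r) = A$523,398.01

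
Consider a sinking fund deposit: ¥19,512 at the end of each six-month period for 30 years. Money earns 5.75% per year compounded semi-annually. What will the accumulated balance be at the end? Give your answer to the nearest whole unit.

¥3,038,855

This is an ordinary annuity: 60 deposits of ¥19,512 at the end of each six-month period.
Periodic rate r = 0.0575/2 per half-year; n is counted in half-years.
FV = PMT × [((1+r)^n − 1)/r] = 19,512 × [(1+r)^60 − 1] / r = ¥3,038,855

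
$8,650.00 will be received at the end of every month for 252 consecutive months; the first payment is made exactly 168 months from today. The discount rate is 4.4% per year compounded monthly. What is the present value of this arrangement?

$771,229.06

Ordinary annuity of 252 payments, first payment at period 168.
Periodic rate r = 0.044/12 per month; n is counted in months.
The ordinary-annuity PV formula values the stream one period before the first payment (period 167); discount that back 167 periods:
PV₀ = 8,650 × [1 − (1+r)^−252] / r × (1+r)^−167 = $771,229.06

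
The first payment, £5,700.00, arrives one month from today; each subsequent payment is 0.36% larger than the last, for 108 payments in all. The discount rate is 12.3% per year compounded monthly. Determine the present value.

£437,106.47

Periodic rate r = 0.123/12 per month; n is counted in months.
Growing ordinary annuity: PV = PMT₁ × [1 − ((1+g)/(1+r))^n] / (r − g) = 5,700 × [1 − ((1+0.0036)/(1+r))^108] / (r − 0.0036) = £437,106.47.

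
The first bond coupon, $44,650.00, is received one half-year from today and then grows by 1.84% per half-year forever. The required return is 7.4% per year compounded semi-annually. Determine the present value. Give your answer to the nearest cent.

Periodic rate r = 0.074/2 per half-year.
Growing perpetuity (Gordon): PV = PMT₁ / (r − g) = 44,650 / (r − 0.0184) = $2,400,537.63.

$2,400,537.63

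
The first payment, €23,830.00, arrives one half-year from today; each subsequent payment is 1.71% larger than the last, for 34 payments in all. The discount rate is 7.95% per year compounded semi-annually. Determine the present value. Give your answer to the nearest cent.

€554,547.40

Periodic rate r = 0.0795/2 per half-year; n is counted in half-years.
Growing ordinary annuity: PV = PMT₁ × [1 − ((1+g)/(1+r))^n] / (r − g) = 23,830 × [1 − ((1+0.0171)/(1+r))^34] / (r − 0.0171) = €554,547.40.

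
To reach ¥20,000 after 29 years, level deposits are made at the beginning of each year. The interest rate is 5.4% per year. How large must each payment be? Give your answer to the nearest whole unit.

Level annuity due; solve FV = PMT × [((1+r)^n − 1)/r] × (1+r) for PMT.
Periodic rate r = 0.054 per year.
With n = 29: PMT = 20,000 / ([((1+r)^n − 1)/r] × (1+r)) = ¥285

¥285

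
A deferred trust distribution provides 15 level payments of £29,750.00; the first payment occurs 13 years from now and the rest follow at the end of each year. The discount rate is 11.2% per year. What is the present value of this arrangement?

£59,187.78

Ordinary annuity of 15 payments, first payment at period 13.
Periodic rate r = 0.112 per year.
The ordinary-annuity PV formula values the stream one period before the first payment (period 12); discount that back 12 periods:
PV₀ = 29,750 × [1 − (1+r)^−15] / r × (1+r)^−12 = £59,187.78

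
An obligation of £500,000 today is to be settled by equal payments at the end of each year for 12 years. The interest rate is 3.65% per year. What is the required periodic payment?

Level ordinary annuity; solve PV = PMT × [(1 − (1+r)^−n)/r] for PMT.
Periodic rate r = 0.0365 per year.
With n = 12: PMT = 500,000 / ([(1 − (1+r)^−n)/r]) = £52,199.79

£52,199.79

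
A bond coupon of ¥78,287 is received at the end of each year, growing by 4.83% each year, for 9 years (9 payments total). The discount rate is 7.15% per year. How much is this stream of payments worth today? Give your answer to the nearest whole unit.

¥603,402

Periodic rate r = 0.0715 per year.
Growing ordinary annuity: PV = PMT₁ × [1 − ((1+g)/(1+r))^n] / (r − g) = 78,287 × [1 − ((1+0.0483)/(1+r))^9] / (r − 0.0483) = ¥603,402.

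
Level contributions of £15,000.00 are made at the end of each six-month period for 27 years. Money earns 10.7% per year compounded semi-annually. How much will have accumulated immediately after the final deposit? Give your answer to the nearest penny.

£4,397,005.95

This is an ordinary annuity: 54 deposits of £15,000.00 at the end of each six-month period.
Periodic rate r = 0.107/2 per half-year; n is counted in half-years.
FV = PMT × [((1+r)^n − 1)/r] = 15,000 × [(1+r)^54 − 1] / r = £4,397,005.95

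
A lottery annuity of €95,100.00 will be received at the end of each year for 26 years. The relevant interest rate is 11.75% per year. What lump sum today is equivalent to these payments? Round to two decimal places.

€764,310.45

This is an ordinary annuity: 26 payments of €95,100.00 at the end of each year.
Periodic rate r = 0.1175 per year.
PV = PMT × [(1 − (1+r)^−n)/r] = 95,100 × [1 − (1+r)^−26] / r = €764,310.45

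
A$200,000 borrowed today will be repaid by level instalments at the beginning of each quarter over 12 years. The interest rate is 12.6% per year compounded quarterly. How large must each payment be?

Level annuity due; solve PV = PMT × [(1 − (1+r)^−n)/r] × (1+r) for PMT.
Periodic rate r = 0.126/4 per quarter; n is counted in quarters.
With n = 48: PMT = 200,000 / ([(1 − (1+r)^−n)/r] × (1+r)) = A$7,887.62

A$7,887.62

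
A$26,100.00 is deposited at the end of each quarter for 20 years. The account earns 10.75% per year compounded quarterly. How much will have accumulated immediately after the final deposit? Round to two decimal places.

This is an ordinary annuity: 80 deposits of A$26,100.00 at the end of each quarter.
Periodic rate r = 0.1075/4 per quarter; n is counted in quarters.
FV = PMT × [((1+r)^n − 1)/r] = 26,100 × [(1+r)^80 − 1] / r = A$7,132,819.75

A$7,132,819.75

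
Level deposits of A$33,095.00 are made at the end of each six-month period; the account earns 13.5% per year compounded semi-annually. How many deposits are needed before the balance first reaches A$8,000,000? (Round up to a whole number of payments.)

44 payments

Periodic rate r = 0.135/2 per half-year; n is counted in half-years.
Ordinary annuity FV: 8,000,000 = 33,095 × [((1+r)^n − 1)/r].
(1+r)^n = 1 + 8,000,000 × r / 33,095, so n = ln(1 + 8,000,000·r/33,095) / ln(1+r) = 43.66.
Round up to a whole number of payments: n = 44.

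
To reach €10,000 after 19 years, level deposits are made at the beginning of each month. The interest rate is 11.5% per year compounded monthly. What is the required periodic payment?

Level annuity due; solve FV = PMT × [((1+r)^n − 1)/r] × (1+r) for PMT.
Periodic rate r = 0.115/12 per month; n is counted in months.
With n = 228: PMT = 10,000 / ([((1+r)^n − 1)/r] × (1+r)) = €12.17

€12.17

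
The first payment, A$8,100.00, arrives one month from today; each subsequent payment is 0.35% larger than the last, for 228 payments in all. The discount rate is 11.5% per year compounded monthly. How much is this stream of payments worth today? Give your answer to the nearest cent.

A$995,854.26

Periodic rate r = 0.115/12 per month; n is counted in months.
Growing ordinary annuity: PV = PMT₁ × [1 − ((1+g)/(1+r))^n] / (r − g) = 8,100 × [1 − ((1+0.0035)/(1+r))^228] / (r − 0.0035) = A$995,854.26.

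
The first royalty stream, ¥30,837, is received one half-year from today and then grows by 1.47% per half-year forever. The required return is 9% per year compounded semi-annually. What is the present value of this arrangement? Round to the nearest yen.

¥1,017,723

Periodic rate r = 0.09/2 per half-year.
Growing perpetuity (Gordon): PV = PMT₁ / (r − g) = 30,837 / (r − 0.0147) = ¥1,017,723.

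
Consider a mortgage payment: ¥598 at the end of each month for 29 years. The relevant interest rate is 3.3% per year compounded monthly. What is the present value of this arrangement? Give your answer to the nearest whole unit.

¥133,833

This is an ordinary annuity: 348 payments of ¥598 at the end of each month.
Periodic rate r = 0.033/12 per month; n is counted in months.
PV = PMT × [(1 − (1+r)^−n)/r] = 598 × [1 − (1+r)^−348] / r = ¥133,833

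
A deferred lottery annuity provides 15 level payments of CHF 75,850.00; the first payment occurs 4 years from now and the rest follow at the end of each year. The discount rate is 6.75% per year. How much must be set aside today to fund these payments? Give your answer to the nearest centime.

CHF 576,975.89

Ordinary annuity of 15 payments, first payment at period 4.
Periodic rate r = 0.0675 per year.
The ordinary-annuity PV formula values the stream one period before the first payment (period 3); discount that back 3 periods:
PV₀ = 75,850 × [1 − (1+r)^−15] / r × (1+r)^−3 = CHF 576,975.89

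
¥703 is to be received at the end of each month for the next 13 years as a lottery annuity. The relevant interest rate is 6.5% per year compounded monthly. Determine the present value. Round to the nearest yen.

This is an ordinary annuity: 156 payments of ¥703 at the end of each month.
Periodic rate r = 0.065/12 per month; n is counted in months.
PV = PMT × [(1 − (1+r)^−n)/r] = 703 × [1 − (1+r)^−156] / r = ¥73,907

¥73,907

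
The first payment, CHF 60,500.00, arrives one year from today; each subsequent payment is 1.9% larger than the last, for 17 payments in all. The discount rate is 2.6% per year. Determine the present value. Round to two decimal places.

Periodic rate r = 0.026 per year.
Growing ordinary annuity: PV = PMT₁ × [1 − ((1+g)/(1+r))^n] / (r − g) = 60,500 × [1 − ((1+0.019)/(1+r))^17] / (r − 0.019) = CHF 949,545.42.

CHF 949,545.42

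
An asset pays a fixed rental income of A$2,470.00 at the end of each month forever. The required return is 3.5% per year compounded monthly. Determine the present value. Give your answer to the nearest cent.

Periodic rate r = 0.035/12 per month.
Level perpetuity: PV = PMT / r = 2,470 / (0.035/12) = A$846,857.14.

A$846,857.14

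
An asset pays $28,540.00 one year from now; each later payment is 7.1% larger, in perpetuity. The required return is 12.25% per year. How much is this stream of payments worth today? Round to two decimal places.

Periodic rate r = 0.1225 per year.
Growing perpetuity (Gordon): PV = PMT₁ / (r − g) = 28,540 / (r − 0.071) = $554,174.76.

$554,174.76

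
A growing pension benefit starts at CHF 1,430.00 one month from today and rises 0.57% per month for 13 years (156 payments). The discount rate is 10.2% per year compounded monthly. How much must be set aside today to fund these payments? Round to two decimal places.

Periodic rate r = 0.102/12 per month; n is counted in months.
Growing ordinary annuity: PV = PMT₁ × [1 − ((1+g)/(1+r))^n] / (r − g) = 1,430 × [1 − ((1+0.0057)/(1+r))^156] / (r − 0.0057) = CHF 179,723.86.

CHF 179,723.86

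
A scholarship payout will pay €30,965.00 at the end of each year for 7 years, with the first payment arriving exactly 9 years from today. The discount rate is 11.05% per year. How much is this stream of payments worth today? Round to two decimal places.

€62,986.10

Ordinary annuity of 7 payments, first payment at period 9.
Periodic rate r = 0.1105 per year.
The ordinary-annuity PV formula values the stream one period before the first payment (period 8); discount that back 8 periods:
PV₀ = 30,965 × [1 − (1+r)^−7] / r × (1+r)^−8 = €62,986.10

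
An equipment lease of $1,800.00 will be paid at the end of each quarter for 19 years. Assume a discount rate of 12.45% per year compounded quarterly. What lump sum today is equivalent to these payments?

$52,201.39

This is an ordinary annuity: 76 payments of $1,800.00 at the end of each quarter.
Periodic rate r = 0.1245/4 per quarter; n is counted in quarters.
PV = PMT × [(1 − (1+r)^−n)/r] = 1,800 × [1 − (1+r)^−76] / r = $52,201.39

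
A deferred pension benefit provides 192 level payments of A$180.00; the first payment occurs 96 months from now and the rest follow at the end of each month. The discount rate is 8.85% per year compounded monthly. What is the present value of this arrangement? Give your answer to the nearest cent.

A$9,181.25

Ordinary annuity of 192 payments, first payment at period 96.
Periodic rate r = 0.0885/12 per month; n is counted in months.
The ordinary-annuity PV formula values the stream one period before the first payment (period 95); discount that back 95 periods:
PV₀ = 180 × [1 − (1+r)^−192] / r × (1+r)^−95 = A$9,181.25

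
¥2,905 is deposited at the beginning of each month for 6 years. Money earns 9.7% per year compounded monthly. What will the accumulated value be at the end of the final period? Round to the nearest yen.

¥284,551

This is an annuity due: 72 deposits of ¥2,905 at the beginning of each month.
Periodic rate r = 0.097/12 per month; n is counted in months.
FV = PMT × [((1+r)^n − 1)/r] × (1+r) = 2,905 × [(1+r)^72 − 1] / r × (1+r) = ¥284,551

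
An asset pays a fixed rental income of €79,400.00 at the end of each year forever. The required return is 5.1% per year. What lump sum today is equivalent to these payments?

Periodic rate r = 0.051 per year.
Level perpetuity: PV = PMT / r = 79,400 / (0.051) = €1,556,862.75.

€1,556,862.75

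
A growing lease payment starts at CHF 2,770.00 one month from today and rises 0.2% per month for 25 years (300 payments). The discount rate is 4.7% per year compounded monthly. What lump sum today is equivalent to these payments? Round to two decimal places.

Periodic rate r = 0.047/12 per month; n is counted in months.
Growing ordinary annuity: PV = PMT₁ × [1 − ((1+g)/(1+r))^n] / (r − g) = 2,770 × [1 − ((1+0.002)/(1+r))^300] / (r − 0.002) = CHF 630,606.24.

CHF 630,606.24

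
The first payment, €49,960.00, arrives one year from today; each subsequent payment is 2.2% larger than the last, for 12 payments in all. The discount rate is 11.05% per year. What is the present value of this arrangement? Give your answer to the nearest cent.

€356,134.44

Periodic rate r = 0.1105 per year.
Growing ordinary annuity: PV = PMT₁ × [1 − ((1+g)/(1+r))^n] / (r − g) = 49,960 × [1 − ((1+0.022)/(1+r))^12] / (r − 0.022) = €356,134.44.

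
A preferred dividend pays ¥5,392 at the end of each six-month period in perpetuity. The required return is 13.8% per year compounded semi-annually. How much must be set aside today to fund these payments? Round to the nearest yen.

Periodic rate r = 0.138/2 per half-year.
Level perpetuity: PV = PMT / r = 5,392 / (0.138/2) = ¥78,145.

¥78,145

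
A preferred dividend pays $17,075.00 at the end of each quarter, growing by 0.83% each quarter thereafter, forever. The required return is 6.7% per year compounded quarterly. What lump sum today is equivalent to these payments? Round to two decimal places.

$2,020,710.06

Periodic rate r = 0.067/4 per quarter.
Growing perpetuity (Gordon): PV = PMT₁ / (r − g) = 17,075 / (r − 0.0083) = $2,020,710.06.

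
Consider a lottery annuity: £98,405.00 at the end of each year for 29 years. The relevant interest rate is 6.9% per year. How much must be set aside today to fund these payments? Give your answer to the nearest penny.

£1,220,184.37

This is an ordinary annuity: 29 payments of £98,405.00 at the end of each year.
Periodic rate r = 0.069 per year.
PV = PMT × [(1 − (1+r)^−n)/r] = 98,405 × [1 − (1+r)^−29] / r = £1,220,184.37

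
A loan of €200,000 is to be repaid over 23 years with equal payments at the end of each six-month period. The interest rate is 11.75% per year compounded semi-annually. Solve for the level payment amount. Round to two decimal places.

Level ordinary annuity; solve PV = PMT × [(1 − (1+r)^−n)/r] for PMT.
Periodic rate r = 0.1175/2 per half-year; n is counted in half-years.
With n = 46: PMT = 200,000 / ([(1 − (1+r)^−n)/r]) = €12,666.56

€12,666.56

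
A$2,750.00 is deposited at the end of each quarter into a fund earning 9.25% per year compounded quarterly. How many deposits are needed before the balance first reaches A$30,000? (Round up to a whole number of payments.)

Periodic rate r = 0.0925/4 per quarter; n is counted in quarters.
Ordinary annuity FV: 30,000 = 2,750 × [((1+r)^n − 1)/r].
(1+r)^n = 1 + 30,000 × r / 2,750, so n = ln(1 + 30,000·r/2,750) / ln(1+r) = 9.84.
Round up to a whole number of payments: n = 10.

10 payments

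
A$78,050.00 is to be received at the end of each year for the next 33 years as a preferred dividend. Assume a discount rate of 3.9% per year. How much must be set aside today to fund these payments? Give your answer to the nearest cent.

A$1,435,048.98

This is an ordinary annuity: 33 payments of A$78,050.00 at the end of each year.
Periodic rate r = 0.039 per year.
PV = PMT × [(1 − (1+r)^−n)/r] = 78,050 × [1 − (1+r)^−33] / r = A$1,435,048.98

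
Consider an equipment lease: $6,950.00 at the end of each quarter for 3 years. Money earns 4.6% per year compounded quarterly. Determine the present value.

This is an ordinary annuity: 12 payments of $6,950.00 at the end of each quarter.
Periodic rate r = 0.046/4 per quarter; n is counted in quarters.
PV = PMT × [(1 − (1+r)^−n)/r] = 6,950 × [1 − (1+r)^−12] / r = $77,486.50

$77,486.50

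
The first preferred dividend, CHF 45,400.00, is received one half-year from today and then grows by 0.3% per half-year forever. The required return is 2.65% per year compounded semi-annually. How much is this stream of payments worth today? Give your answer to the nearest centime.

CHF 4,429,268.29

Periodic rate r = 0.0265/2 per half-year.
Growing perpetuity (Gordon): PV = PMT₁ / (r − g) = 45,400 / (r − 0.003) = CHF 4,429,268.29.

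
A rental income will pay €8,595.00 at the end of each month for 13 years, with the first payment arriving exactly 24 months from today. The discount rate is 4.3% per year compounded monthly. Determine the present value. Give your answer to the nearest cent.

Ordinary annuity of 156 payments, first payment at period 24.
Periodic rate r = 0.043/12 per month; n is counted in months.
The ordinary-annuity PV formula values the stream one period before the first payment (period 23); discount that back 23 periods:
PV₀ = 8,595 × [1 − (1+r)^−156] / r × (1+r)^−23 = €944,747.71

€944,747.71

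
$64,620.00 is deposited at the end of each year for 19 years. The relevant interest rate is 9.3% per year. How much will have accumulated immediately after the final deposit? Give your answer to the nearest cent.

This is an ordinary annuity: 19 deposits of $64,620.00 at the end of each year.
Periodic rate r = 0.093 per year.
FV = PMT × [((1+r)^n − 1)/r] = 64,620 × [(1+r)^19 − 1] / r = $3,069,312.68

$3,069,312.68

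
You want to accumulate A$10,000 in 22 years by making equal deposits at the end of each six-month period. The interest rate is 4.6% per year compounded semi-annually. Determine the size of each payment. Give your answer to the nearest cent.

A$133.74

Level ordinary annuity; solve FV = PMT × [((1+r)^n − 1)/r] for PMT.
Periodic rate r = 0.046/2 per half-year; n is counted in half-years.
With n = 44: PMT = 10,000 / ([((1+r)^n − 1)/r]) = A$133.74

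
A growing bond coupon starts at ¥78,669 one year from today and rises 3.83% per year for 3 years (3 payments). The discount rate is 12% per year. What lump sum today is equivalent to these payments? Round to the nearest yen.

Periodic rate r = 0.12 per year.
Growing ordinary annuity: PV = PMT₁ × [1 − ((1+g)/(1+r))^n] / (r − g) = 78,669 × [1 − ((1+0.0383)/(1+r))^3] / (r − 0.0383) = ¥195,723.

¥195,723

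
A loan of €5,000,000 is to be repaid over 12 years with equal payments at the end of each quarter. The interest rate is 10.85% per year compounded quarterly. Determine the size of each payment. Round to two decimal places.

€187,520.61

Level ordinary annuity; solve PV = PMT × [(1 − (1+r)^−n)/r] for PMT.
Periodic rate r = 0.1085/4 per quarter; n is counted in quarters.
With n = 48: PMT = 5,000,000 / ([(1 − (1+r)^−n)/r]) = €187,520.61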